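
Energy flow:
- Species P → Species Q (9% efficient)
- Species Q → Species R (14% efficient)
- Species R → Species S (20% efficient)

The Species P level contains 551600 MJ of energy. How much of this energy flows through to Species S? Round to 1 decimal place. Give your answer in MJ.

1390.0 MJ

Species Q: 551600 × 0.09 = 49644 MJ
Species R: 49644 × 0.14 = 6950.16 MJ
Species S: 6950.16 × 0.2 = 1390.032 MJ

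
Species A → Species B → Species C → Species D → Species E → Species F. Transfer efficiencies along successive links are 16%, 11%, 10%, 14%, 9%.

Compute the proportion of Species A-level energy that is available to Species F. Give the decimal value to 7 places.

0.0000222

Product of link efficiencies: 0.16 × 0.11 × 0.1 × 0.14 × 0.09 = 0.000022176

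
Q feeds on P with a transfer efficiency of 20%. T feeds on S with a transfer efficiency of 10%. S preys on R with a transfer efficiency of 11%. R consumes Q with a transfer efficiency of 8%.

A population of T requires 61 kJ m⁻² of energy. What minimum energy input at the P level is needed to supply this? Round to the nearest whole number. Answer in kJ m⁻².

Cumulative transfer efficiency: 0.2 × 0.08 × 0.11 × 0.1 = 0.000176
P energy = 61 / 0.000176 = 346591 kJ m⁻²

346591 kJ m⁻²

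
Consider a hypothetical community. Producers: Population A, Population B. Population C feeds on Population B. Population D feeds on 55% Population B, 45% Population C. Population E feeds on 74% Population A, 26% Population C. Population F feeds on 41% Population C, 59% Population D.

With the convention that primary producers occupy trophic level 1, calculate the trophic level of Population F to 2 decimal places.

3.27

Population C: 1 + 1 = 2
Population D: 1 + (0.55×1 + 0.45×2) = 2.45
Population E: 1 + (0.74×1 + 0.26×2) = 2.26
Population F: 1 + (0.41×2 + 0.59×2.45) = 3.2655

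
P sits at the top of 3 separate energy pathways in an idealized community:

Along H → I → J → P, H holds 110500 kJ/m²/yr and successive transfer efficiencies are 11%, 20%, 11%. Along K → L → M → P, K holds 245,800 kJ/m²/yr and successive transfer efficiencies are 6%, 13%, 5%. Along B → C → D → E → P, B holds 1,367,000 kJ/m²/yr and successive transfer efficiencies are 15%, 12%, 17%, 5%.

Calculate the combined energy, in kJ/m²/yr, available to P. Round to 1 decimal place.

Via H: 110500 × 0.11 × 0.2 × 0.11 = 267.41 kJ/m²/yr
Via K: 245800 × 0.06 × 0.13 × 0.05 = 95.862 kJ/m²/yr
Via B: 1367000 × 0.15 × 0.12 × 0.17 × 0.05 = 209.151 kJ/m²/yr
Total at P: 267.41 + 95.862 + 209.151 = 572.423 kJ/m²/yr

572.4 kJ/m²/yr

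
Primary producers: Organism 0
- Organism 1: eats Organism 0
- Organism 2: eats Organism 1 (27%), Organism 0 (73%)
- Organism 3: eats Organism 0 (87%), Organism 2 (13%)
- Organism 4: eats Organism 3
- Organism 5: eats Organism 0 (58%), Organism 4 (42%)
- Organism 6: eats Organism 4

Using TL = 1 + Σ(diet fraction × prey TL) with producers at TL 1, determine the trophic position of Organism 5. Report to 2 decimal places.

2.91

Organism 1: 1 + 1 = 2
Organism 2: 1 + (0.27×2 + 0.73×1) = 2.27
Organism 3: 1 + (0.87×1 + 0.13×2.27) = 2.1651
Organism 4: 1 + 2.1651 = 3.1651
Organism 5: 1 + (0.58×1 + 0.42×3.1651) = 2.909342
Organism 6: 1 + 3.1651 = 4.1651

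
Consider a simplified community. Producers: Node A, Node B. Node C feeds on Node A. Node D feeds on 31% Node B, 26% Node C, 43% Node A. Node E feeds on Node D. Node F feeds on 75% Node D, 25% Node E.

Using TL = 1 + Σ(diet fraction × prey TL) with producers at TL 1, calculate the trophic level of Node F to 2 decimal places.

3.51

Node C: 1 + 1 = 2
Node D: 1 + (0.31×1 + 0.26×2 + 0.43×1) = 2.26
Node E: 1 + 2.26 = 3.26
Node F: 1 + (0.75×2.26 + 0.25×3.26) = 3.51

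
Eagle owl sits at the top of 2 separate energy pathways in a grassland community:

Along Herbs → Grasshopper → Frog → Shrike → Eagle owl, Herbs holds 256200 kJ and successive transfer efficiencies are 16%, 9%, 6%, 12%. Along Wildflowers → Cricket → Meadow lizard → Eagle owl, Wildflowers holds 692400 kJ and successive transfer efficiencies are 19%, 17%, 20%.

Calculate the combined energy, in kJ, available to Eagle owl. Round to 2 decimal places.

4499.47 kJ

Via Herbs: 256200 × 0.16 × 0.09 × 0.06 × 0.12 = 26.562816 kJ
Via Wildflowers: 692400 × 0.19 × 0.17 × 0.2 = 4472.904 kJ
Total at Eagle owl: 26.562816 + 4472.904 = 4499.466816 kJ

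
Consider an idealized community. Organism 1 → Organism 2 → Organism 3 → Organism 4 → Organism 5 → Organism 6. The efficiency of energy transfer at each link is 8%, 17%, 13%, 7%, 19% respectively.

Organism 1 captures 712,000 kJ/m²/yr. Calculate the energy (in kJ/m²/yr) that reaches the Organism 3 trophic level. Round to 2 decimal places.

9683.20 kJ/m²/yr

Organism 2: 712000 × 0.08 = 56960 kJ/m²/yr
Organism 3: 56960 × 0.17 = 9683.2 kJ/m²/yr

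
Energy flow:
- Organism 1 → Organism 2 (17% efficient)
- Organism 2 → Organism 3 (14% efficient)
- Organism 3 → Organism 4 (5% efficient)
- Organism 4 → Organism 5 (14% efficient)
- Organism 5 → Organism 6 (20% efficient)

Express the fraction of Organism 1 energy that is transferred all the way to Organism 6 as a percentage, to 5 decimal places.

0.00333%

Product of link efficiencies: 0.17 × 0.14 × 0.05 × 0.14 × 0.2 = 0.00003332
As a percentage: 0.00003332 × 100 = 0.00333%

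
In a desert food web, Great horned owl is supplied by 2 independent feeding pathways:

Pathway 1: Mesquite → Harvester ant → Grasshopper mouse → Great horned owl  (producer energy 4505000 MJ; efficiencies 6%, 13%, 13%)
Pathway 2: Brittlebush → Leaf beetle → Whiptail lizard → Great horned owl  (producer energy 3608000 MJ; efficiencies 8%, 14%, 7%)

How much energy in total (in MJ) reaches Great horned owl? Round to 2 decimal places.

7396.74 MJ

Pathway 1: 4505000 × 0.06 × 0.13 × 0.13 = 4568.07 MJ
Pathway 2: 3608000 × 0.08 × 0.14 × 0.07 = 2828.672 MJ
Total at Great horned owl: 4568.07 + 2828.672 = 7396.742 MJ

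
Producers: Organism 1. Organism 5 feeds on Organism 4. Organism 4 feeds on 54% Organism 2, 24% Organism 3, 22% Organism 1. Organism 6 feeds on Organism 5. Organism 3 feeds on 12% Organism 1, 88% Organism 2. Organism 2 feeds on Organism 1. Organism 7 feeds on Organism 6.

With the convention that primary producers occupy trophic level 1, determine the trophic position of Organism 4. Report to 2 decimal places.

Organism 2: 1 + 1 = 2
Organism 3: 1 + (0.12×1 + 0.88×2) = 2.88
Organism 4: 1 + (0.54×2 + 0.24×2.88 + 0.22×1) = 2.9912
Organism 5: 1 + 2.9912 = 3.9912
Organism 6: 1 + 3.9912 = 4.9912
Organism 7: 1 + 4.9912 = 5.9912

2.99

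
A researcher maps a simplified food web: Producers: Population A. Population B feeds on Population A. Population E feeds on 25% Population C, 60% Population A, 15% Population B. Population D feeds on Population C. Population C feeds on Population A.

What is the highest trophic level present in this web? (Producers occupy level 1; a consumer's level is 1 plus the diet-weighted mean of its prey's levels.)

Population B: 1 + 1 = 2
Population C: 1 + 1 = 2
Population D: 1 + 2 = 3
Population E: 1 + (0.25×2 + 0.6×1 + 0.15×2) = 2.4

3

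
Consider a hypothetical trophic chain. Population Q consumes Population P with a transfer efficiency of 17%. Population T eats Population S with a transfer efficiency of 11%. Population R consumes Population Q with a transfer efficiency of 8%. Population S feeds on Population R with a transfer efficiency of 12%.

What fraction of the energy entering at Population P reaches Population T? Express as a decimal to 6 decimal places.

0.000180

Product of link efficiencies: 0.17 × 0.08 × 0.12 × 0.11 = 0.00017952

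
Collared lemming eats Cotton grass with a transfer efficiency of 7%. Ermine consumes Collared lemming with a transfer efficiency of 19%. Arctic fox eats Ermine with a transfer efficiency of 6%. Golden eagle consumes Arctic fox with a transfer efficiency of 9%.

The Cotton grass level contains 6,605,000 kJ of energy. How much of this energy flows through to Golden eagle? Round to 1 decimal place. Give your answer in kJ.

Collared lemming: 6605000 × 0.07 = 462350 kJ
Ermine: 462350 × 0.19 = 87846.5 kJ
Arctic fox: 87846.5 × 0.06 = 5270.79 kJ
Golden eagle: 5270.79 × 0.09 = 474.3711 kJ

474.4 kJ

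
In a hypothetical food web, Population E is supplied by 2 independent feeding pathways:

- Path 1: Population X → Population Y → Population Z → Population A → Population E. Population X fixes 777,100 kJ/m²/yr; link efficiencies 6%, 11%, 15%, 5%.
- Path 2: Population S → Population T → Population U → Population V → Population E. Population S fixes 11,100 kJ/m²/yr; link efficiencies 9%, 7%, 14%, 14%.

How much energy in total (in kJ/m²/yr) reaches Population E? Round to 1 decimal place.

Path 1: 777100 × 0.06 × 0.11 × 0.15 × 0.05 = 38.46645 kJ/m²/yr
Path 2: 11100 × 0.09 × 0.07 × 0.14 × 0.14 = 1.370628 kJ/m²/yr
Total at Population E: 38.46645 + 1.370628 = 39.837078 kJ/m²/yr

39.8 kJ/m²/yr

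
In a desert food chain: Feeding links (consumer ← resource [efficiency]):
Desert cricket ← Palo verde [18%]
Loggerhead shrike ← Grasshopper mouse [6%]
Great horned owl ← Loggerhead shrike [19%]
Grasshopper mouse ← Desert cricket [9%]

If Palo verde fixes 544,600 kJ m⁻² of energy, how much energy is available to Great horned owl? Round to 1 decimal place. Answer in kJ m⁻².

100.6 kJ m⁻²

Desert cricket: 544600 × 0.18 = 98028 kJ m⁻²
Grasshopper mouse: 98028 × 0.09 = 8822.52 kJ m⁻²
Loggerhead shrike: 8822.52 × 0.06 = 529.3512 kJ m⁻²
Great horned owl: 529.3512 × 0.19 = 100.576728 kJ m⁻²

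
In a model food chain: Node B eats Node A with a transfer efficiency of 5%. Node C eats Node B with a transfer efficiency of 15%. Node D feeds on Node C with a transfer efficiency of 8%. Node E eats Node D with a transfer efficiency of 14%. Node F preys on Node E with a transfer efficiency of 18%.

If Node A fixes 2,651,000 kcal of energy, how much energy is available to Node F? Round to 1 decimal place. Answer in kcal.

Node B: 2651000 × 0.05 = 132550 kcal
Node C: 132550 × 0.15 = 19882.5 kcal
Node D: 19882.5 × 0.08 = 1590.6 kcal
Node E: 1590.6 × 0.14 = 222.684 kcal
Node F: 222.684 × 0.18 = 40.08312 kcal

40.1 kcal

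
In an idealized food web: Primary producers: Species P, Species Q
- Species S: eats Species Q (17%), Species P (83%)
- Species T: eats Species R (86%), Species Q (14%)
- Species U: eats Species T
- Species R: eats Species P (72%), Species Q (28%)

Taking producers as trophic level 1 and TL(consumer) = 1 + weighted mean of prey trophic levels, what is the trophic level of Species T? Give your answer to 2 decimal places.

Species R: 1 + (0.72×1 + 0.28×1) = 2
Species S: 1 + (0.17×1 + 0.83×1) = 2
Species T: 1 + (0.86×2 + 0.14×1) = 2.86
Species U: 1 + 2.86 = 3.86

2.86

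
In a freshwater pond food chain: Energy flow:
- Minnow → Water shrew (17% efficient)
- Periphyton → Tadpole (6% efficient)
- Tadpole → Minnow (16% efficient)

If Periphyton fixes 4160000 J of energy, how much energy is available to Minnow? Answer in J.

39936 J

Tadpole: 4160000 × 0.06 = 249600 J
Minnow: 249600 × 0.16 = 39936 J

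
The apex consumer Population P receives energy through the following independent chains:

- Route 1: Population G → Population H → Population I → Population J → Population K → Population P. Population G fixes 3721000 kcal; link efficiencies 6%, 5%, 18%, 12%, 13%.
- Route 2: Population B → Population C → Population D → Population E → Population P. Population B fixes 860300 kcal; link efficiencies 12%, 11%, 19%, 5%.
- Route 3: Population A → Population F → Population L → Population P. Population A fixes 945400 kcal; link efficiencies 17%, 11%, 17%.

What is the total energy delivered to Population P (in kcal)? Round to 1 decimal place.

3144.7 kcal

Route 1: 3721000 × 0.06 × 0.05 × 0.18 × 0.12 × 0.13 = 31.345704 kcal
Route 2: 860300 × 0.12 × 0.11 × 0.19 × 0.05 = 107.88162 kcal
Route 3: 945400 × 0.17 × 0.11 × 0.17 = 3005.4266 kcal
Total at Population P: 31.345704 + 107.88162 + 3005.4266 = 3144.653924 kcal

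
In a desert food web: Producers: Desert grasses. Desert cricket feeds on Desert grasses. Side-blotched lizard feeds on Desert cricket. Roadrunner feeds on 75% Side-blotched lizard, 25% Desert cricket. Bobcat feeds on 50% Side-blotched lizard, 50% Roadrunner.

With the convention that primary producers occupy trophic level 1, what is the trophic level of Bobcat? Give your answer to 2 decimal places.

4.38

Desert cricket: 1 + 1 = 2
Side-blotched lizard: 1 + 2 = 3
Roadrunner: 1 + (0.75×3 + 0.25×2) = 3.75
Bobcat: 1 + (0.5×3 + 0.5×3.75) = 4.375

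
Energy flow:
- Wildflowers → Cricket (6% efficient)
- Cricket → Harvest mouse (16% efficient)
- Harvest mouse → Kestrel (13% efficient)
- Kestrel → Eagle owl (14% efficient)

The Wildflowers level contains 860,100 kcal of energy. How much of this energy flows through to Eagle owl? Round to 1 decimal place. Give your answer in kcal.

Cricket: 860100 × 0.06 = 51606 kcal
Harvest mouse: 51606 × 0.16 = 8256.96 kcal
Kestrel: 8256.96 × 0.13 = 1073.4048 kcal
Eagle owl: 1073.4048 × 0.14 = 150.276672 kcal

150.3 kcal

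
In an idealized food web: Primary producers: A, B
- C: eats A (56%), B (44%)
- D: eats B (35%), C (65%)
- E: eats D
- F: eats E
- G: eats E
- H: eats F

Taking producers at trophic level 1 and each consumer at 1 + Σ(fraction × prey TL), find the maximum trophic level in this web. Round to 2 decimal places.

5.65

C: 1 + (0.56×1 + 0.44×1) = 2
D: 1 + (0.35×1 + 0.65×2) = 2.65
E: 1 + 2.65 = 3.65
F: 1 + 3.65 = 4.65
G: 1 + 3.65 = 4.65
H: 1 + 4.65 = 5.65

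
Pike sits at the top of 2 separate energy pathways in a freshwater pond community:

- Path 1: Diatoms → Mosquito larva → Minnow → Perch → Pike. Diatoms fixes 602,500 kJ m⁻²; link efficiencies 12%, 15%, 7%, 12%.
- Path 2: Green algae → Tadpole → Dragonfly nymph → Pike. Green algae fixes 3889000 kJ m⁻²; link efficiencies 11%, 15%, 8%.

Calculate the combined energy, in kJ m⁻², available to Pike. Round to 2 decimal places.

5224.58 kJ m⁻²

Path 1: 602500 × 0.12 × 0.15 × 0.07 × 0.12 = 91.098 kJ m⁻²
Path 2: 3889000 × 0.11 × 0.15 × 0.08 = 5133.48 kJ m⁻²
Total at Pike: 91.098 + 5133.48 = 5224.578 kJ m⁻²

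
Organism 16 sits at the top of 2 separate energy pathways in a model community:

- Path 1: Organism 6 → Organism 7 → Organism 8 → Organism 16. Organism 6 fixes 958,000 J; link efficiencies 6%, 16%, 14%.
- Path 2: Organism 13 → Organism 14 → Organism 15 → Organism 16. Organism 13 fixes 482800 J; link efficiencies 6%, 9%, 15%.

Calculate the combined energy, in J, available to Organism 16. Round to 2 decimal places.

1678.62 J

Path 1: 958000 × 0.06 × 0.16 × 0.14 = 1287.552 J
Path 2: 482800 × 0.06 × 0.09 × 0.15 = 391.068 J
Total at Organism 16: 1287.552 + 391.068 = 1678.62 J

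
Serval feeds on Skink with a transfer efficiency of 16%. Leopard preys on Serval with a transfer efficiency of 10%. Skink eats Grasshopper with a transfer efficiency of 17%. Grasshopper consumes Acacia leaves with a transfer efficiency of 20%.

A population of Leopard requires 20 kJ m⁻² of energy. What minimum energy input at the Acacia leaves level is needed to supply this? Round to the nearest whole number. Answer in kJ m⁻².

36765 kJ m⁻²

Cumulative transfer efficiency: 0.2 × 0.17 × 0.16 × 0.1 = 0.000544
Acacia leaves energy = 20 / 0.000544 = 36765 kJ m⁻²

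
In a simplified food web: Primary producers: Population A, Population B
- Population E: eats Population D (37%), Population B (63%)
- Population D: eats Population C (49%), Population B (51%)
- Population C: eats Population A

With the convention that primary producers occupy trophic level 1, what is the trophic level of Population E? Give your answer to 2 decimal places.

2.55

Population C: 1 + 1 = 2
Population D: 1 + (0.49×2 + 0.51×1) = 2.49
Population E: 1 + (0.37×2.49 + 0.63×1) = 2.5513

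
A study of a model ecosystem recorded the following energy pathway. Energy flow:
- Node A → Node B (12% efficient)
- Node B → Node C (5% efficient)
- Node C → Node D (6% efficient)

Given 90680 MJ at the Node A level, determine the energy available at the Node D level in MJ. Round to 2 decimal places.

32.64 MJ

Node B: 90680 × 0.12 = 10881.6 MJ
Node C: 10881.6 × 0.05 = 544.08 MJ
Node D: 544.08 × 0.06 = 32.6448 MJ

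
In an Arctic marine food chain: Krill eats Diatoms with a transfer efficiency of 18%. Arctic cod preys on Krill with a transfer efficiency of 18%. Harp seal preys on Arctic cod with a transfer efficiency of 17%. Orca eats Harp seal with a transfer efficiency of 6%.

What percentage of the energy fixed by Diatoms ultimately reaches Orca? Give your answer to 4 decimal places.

Product of link efficiencies: 0.18 × 0.18 × 0.17 × 0.06 = 0.00033048
As a percentage: 0.00033048 × 100 = 0.0330%

0.0330%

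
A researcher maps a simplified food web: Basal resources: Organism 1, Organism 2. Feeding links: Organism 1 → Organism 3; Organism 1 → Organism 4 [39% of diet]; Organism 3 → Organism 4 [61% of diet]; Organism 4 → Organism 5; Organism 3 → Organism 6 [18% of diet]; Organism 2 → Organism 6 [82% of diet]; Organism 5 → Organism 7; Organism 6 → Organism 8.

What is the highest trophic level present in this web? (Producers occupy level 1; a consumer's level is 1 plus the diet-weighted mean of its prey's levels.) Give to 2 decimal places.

Organism 3: 1 + 1 = 2
Organism 4: 1 + (0.39×1 + 0.61×2) = 2.61
Organism 5: 1 + 2.61 = 3.61
Organism 6: 1 + (0.18×2 + 0.82×1) = 2.18
Organism 7: 1 + 3.61 = 4.61
Organism 8: 1 + 2.18 = 3.18

4.61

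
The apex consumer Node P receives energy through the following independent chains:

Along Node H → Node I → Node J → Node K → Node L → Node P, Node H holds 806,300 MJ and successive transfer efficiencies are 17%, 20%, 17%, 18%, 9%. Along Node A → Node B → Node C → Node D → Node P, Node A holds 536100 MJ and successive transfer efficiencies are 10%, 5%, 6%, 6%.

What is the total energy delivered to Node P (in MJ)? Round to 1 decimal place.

85.1 MJ

Via Node H: 806300 × 0.17 × 0.2 × 0.17 × 0.18 × 0.09 = 75.4987068 MJ
Via Node A: 536100 × 0.1 × 0.05 × 0.06 × 0.06 = 9.6498 MJ
Total at Node P: 75.4987068 + 9.6498 = 85.1485068 MJ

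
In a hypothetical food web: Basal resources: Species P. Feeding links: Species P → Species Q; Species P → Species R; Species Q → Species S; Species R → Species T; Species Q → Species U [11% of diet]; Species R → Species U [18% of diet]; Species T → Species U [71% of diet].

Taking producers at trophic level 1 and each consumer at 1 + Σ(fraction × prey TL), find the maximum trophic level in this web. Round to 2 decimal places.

3.71

Species Q: 1 + 1 = 2
Species R: 1 + 1 = 2
Species S: 1 + 2 = 3
Species T: 1 + 2 = 3
Species U: 1 + (0.11×2 + 0.18×2 + 0.71×3) = 3.71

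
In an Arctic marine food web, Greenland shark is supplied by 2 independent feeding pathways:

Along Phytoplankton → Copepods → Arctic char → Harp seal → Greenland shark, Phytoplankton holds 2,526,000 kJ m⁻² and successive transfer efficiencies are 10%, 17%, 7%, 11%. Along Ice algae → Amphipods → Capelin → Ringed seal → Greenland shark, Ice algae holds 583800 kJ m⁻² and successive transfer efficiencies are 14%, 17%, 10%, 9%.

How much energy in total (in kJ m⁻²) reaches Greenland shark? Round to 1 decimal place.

455.7 kJ m⁻²

Via Phytoplankton: 2526000 × 0.1 × 0.17 × 0.07 × 0.11 = 330.6534 kJ m⁻²
Via Ice algae: 583800 × 0.14 × 0.17 × 0.1 × 0.09 = 125.04996 kJ m⁻²
Total at Greenland shark: 330.6534 + 125.04996 = 455.70336 kJ m⁻²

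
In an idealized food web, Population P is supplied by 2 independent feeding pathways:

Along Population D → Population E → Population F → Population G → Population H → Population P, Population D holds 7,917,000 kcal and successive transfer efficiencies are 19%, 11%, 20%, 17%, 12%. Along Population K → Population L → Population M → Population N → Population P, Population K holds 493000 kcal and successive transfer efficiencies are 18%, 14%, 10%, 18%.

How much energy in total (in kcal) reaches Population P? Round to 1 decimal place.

Via Population D: 7917000 × 0.19 × 0.11 × 0.2 × 0.17 × 0.12 = 675.098424 kcal
Via Population K: 493000 × 0.18 × 0.14 × 0.1 × 0.18 = 223.6248 kcal
Total at Population P: 675.098424 + 223.6248 = 898.723224 kcal

898.7 kcal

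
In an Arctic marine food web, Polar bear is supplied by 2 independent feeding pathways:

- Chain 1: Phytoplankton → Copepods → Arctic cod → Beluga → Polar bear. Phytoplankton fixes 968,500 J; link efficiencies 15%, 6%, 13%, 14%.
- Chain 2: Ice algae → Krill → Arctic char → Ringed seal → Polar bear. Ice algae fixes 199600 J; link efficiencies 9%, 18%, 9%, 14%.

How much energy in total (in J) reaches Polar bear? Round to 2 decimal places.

199.38 J

Chain 1: 968500 × 0.15 × 0.06 × 0.13 × 0.14 = 158.6403 J
Chain 2: 199600 × 0.09 × 0.18 × 0.09 × 0.14 = 40.742352 J
Total at Polar bear: 158.6403 + 40.742352 = 199.382652 J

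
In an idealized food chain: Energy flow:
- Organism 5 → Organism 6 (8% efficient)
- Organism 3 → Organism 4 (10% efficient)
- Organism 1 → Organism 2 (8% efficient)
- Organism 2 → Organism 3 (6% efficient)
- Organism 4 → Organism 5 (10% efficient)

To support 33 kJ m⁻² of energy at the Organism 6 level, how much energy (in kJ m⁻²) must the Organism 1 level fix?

Cumulative transfer efficiency: 0.08 × 0.06 × 0.1 × 0.1 × 0.08 = 0.00000384
Organism 1 energy = 33 / 0.00000384 = 8593750 kJ m⁻²

8593750 kJ m⁻²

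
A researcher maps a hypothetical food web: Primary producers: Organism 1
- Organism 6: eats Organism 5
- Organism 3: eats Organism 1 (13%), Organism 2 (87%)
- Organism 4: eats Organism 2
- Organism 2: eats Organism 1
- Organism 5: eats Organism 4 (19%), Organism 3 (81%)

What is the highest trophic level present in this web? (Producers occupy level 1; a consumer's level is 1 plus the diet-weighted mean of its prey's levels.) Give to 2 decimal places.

Organism 2: 1 + 1 = 2
Organism 3: 1 + (0.13×1 + 0.87×2) = 2.87
Organism 4: 1 + 2 = 3
Organism 5: 1 + (0.19×3 + 0.81×2.87) = 3.8947
Organism 6: 1 + 3.8947 = 4.8947

4.89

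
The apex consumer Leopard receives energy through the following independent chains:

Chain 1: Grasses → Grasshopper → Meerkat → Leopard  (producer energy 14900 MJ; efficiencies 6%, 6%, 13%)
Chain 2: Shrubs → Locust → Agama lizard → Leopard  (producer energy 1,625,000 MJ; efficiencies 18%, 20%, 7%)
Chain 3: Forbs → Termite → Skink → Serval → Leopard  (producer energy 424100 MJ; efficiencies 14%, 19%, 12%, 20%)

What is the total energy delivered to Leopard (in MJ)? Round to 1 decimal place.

Chain 1: 14900 × 0.06 × 0.06 × 0.13 = 6.9732 MJ
Chain 2: 1625000 × 0.18 × 0.2 × 0.07 = 4095 MJ
Chain 3: 424100 × 0.14 × 0.19 × 0.12 × 0.2 = 270.74544 MJ
Total at Leopard: 6.9732 + 4095 + 270.74544 = 4372.71864 MJ

4372.7 MJ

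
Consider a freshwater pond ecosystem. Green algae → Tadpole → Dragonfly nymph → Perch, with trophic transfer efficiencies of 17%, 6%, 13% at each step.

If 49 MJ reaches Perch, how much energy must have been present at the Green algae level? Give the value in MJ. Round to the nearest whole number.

Cumulative transfer efficiency: 0.17 × 0.06 × 0.13 = 0.001326
Green algae energy = 49 / 0.001326 = 36953 MJ

36953 MJ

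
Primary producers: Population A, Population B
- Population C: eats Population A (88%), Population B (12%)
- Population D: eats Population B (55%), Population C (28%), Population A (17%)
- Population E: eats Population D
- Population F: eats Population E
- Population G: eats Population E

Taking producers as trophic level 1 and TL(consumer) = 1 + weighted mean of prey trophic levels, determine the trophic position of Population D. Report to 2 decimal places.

2.28

Population C: 1 + (0.88×1 + 0.12×1) = 2
Population D: 1 + (0.55×1 + 0.28×2 + 0.17×1) = 2.28
Population E: 1 + 2.28 = 3.28
Population F: 1 + 3.28 = 4.28
Population G: 1 + 3.28 = 4.28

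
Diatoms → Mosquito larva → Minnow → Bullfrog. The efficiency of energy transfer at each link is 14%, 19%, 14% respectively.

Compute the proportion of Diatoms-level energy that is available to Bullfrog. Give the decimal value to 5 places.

0.00372

Product of link efficiencies: 0.14 × 0.19 × 0.14 = 0.003724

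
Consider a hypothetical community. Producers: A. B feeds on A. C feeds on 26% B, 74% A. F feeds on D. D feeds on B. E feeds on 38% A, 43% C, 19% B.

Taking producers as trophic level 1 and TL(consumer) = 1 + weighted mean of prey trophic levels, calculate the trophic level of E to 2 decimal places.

2.73

B: 1 + 1 = 2
C: 1 + (0.26×2 + 0.74×1) = 2.26
D: 1 + 2 = 3
E: 1 + (0.38×1 + 0.43×2.26 + 0.19×2) = 2.7318
F: 1 + 3 = 4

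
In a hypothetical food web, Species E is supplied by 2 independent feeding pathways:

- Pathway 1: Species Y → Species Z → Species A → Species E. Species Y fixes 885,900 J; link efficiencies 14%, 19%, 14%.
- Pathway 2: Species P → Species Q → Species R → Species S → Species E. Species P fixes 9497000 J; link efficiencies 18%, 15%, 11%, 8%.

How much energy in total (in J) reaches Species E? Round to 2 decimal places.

5555.58 J

Pathway 1: 885900 × 0.14 × 0.19 × 0.14 = 3299.0916 J
Pathway 2: 9497000 × 0.18 × 0.15 × 0.11 × 0.08 = 2256.4872 J
Total at Species E: 3299.0916 + 2256.4872 = 5555.5788 J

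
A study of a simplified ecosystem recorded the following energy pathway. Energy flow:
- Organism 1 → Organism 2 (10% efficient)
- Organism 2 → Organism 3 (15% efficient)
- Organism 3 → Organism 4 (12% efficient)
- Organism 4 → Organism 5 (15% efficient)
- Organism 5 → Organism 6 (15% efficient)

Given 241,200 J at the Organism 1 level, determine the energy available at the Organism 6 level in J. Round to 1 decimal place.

Organism 2: 241200 × 0.1 = 24120 J
Organism 3: 24120 × 0.15 = 3618 J
Organism 4: 3618 × 0.12 = 434.16 J
Organism 5: 434.16 × 0.15 = 65.124 J
Organism 6: 65.124 × 0.15 = 9.7686 J

9.8 J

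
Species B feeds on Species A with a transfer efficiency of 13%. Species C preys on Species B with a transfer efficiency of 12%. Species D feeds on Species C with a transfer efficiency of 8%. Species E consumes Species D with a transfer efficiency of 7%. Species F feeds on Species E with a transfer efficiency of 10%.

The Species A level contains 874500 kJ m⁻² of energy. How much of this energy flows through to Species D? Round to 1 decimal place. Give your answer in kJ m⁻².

Species B: 874500 × 0.13 = 113685 kJ m⁻²
Species C: 113685 × 0.12 = 13642.2 kJ m⁻²
Species D: 13642.2 × 0.08 = 1091.376 kJ m⁻²

1091.4 kJ m⁻²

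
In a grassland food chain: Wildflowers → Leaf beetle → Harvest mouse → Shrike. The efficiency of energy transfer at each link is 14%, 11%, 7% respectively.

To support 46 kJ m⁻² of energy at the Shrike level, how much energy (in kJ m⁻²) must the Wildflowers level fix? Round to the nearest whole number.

42672 kJ m⁻²

Cumulative transfer efficiency: 0.14 × 0.11 × 0.07 = 0.001078
Wildflowers energy = 46 / 0.001078 = 42672 kJ m⁻²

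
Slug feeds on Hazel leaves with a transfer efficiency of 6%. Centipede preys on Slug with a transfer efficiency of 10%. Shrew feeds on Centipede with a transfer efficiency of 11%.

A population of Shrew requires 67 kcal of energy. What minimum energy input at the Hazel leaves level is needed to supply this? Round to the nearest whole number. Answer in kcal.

101515 kcal

Cumulative transfer efficiency: 0.06 × 0.1 × 0.11 = 0.00066
Hazel leaves energy = 67 / 0.00066 = 101515 kcal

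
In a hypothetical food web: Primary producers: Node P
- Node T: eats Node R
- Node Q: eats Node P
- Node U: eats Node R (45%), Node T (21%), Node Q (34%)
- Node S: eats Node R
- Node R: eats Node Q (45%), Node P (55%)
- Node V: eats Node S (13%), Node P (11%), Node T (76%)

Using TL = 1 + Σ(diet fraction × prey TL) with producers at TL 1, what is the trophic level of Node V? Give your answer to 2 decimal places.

Node Q: 1 + 1 = 2
Node R: 1 + (0.45×2 + 0.55×1) = 2.45
Node S: 1 + 2.45 = 3.45
Node T: 1 + 2.45 = 3.45
Node U: 1 + (0.45×2.45 + 0.21×3.45 + 0.34×2) = 3.507
Node V: 1 + (0.13×3.45 + 0.11×1 + 0.76×3.45) = 4.1805

4.18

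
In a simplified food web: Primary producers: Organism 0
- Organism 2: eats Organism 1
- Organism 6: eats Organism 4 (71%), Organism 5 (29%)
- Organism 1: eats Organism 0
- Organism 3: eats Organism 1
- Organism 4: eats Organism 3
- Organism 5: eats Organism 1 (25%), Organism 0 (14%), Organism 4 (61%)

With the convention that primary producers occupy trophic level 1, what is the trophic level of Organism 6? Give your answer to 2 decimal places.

5.02

Organism 1: 1 + 1 = 2
Organism 2: 1 + 2 = 3
Organism 3: 1 + 2 = 3
Organism 4: 1 + 3 = 4
Organism 5: 1 + (0.25×2 + 0.14×1 + 0.61×4) = 4.08
Organism 6: 1 + (0.71×4 + 0.29×4.08) = 5.0232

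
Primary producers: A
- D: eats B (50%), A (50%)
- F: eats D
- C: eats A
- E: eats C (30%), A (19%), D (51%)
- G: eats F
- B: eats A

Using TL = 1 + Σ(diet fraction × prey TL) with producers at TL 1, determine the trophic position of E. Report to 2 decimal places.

3.07

B: 1 + 1 = 2
C: 1 + 1 = 2
D: 1 + (0.5×2 + 0.5×1) = 2.5
E: 1 + (0.3×2 + 0.19×1 + 0.51×2.5) = 3.065
F: 1 + 2.5 = 3.5
G: 1 + 3.5 = 4.5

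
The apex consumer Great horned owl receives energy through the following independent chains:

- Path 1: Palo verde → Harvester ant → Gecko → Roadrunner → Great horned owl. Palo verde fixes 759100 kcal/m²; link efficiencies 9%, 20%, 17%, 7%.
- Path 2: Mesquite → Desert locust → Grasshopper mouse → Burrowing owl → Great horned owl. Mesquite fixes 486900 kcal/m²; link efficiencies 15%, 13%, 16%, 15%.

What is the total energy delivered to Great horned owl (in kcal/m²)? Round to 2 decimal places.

Path 1: 759100 × 0.09 × 0.2 × 0.17 × 0.07 = 162.59922 kcal/m²
Path 2: 486900 × 0.15 × 0.13 × 0.16 × 0.15 = 227.8692 kcal/m²
Total at Great horned owl: 162.59922 + 227.8692 = 390.46842 kcal/m²

390.47 kcal/m²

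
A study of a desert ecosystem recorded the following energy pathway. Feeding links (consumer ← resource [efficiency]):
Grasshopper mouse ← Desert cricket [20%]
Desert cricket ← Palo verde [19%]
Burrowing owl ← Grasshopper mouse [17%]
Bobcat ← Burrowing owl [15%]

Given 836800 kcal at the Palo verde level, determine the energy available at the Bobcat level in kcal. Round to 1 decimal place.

810.9 kcal

Desert cricket: 836800 × 0.19 = 158992 kcal
Grasshopper mouse: 158992 × 0.2 = 31798.4 kcal
Burrowing owl: 31798.4 × 0.17 = 5405.728 kcal
Bobcat: 5405.728 × 0.15 = 810.8592 kcal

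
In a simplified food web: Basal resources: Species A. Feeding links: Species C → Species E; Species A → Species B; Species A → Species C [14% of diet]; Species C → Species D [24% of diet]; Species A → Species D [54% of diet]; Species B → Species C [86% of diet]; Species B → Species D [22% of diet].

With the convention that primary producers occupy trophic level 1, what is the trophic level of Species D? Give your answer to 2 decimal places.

Species B: 1 + 1 = 2
Species C: 1 + (0.14×1 + 0.86×2) = 2.86
Species D: 1 + (0.54×1 + 0.24×2.86 + 0.22×2) = 2.6664
Species E: 1 + 2.86 = 3.86

2.67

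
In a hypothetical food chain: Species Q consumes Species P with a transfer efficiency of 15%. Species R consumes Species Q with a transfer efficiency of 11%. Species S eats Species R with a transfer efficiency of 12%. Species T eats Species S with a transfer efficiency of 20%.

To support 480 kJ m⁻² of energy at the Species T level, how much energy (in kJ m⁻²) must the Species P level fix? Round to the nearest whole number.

Cumulative transfer efficiency: 0.15 × 0.11 × 0.12 × 0.2 = 0.000396
Species P energy = 480 / 0.000396 = 1212121 kJ m⁻²

1212121 kJ m⁻²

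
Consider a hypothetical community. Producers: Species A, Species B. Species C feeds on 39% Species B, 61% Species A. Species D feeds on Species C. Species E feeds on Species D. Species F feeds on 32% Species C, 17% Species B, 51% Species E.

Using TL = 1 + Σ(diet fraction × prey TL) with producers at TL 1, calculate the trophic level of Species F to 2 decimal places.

Species C: 1 + (0.39×1 + 0.61×1) = 2
Species D: 1 + 2 = 3
Species E: 1 + 3 = 4
Species F: 1 + (0.32×2 + 0.17×1 + 0.51×4) = 3.85

3.85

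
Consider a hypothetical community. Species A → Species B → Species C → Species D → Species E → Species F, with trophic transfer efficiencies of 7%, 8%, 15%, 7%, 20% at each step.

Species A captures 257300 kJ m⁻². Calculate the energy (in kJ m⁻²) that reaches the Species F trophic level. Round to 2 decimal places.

3.03 kJ m⁻²

Species B: 257300 × 0.07 = 18011 kJ m⁻²
Species C: 18011 × 0.08 = 1440.88 kJ m⁻²
Species D: 1440.88 × 0.15 = 216.132 kJ m⁻²
Species E: 216.132 × 0.07 = 15.12924 kJ m⁻²
Species F: 15.12924 × 0.2 = 3.025848 kJ m⁻²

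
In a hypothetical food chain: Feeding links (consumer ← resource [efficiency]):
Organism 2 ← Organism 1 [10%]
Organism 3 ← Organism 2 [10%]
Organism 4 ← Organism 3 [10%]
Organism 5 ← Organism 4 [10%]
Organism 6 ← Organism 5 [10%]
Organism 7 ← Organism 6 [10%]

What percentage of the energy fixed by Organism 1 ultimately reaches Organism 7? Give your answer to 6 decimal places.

0.000100%

Product of link efficiencies: 0.1 × 0.1 × 0.1 × 0.1 × 0.1 × 0.1 = 0.000001
As a percentage: 0.000001 × 100 = 0.000100%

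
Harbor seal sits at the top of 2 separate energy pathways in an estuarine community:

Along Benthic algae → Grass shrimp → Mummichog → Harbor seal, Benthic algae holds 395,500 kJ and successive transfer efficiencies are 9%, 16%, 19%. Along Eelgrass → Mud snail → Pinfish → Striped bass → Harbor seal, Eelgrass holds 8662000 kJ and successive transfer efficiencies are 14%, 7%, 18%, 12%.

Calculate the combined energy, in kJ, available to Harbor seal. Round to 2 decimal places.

2915.66 kJ

Via Benthic algae: 395500 × 0.09 × 0.16 × 0.19 = 1082.088 kJ
Via Eelgrass: 8662000 × 0.14 × 0.07 × 0.18 × 0.12 = 1833.57216 kJ
Total at Harbor seal: 1082.088 + 1833.57216 = 2915.66016 kJ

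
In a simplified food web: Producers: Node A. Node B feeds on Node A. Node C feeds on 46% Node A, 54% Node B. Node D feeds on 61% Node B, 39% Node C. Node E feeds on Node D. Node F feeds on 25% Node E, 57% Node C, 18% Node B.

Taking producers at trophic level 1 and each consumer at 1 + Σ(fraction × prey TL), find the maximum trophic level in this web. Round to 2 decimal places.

4.21

Node B: 1 + 1 = 2
Node C: 1 + (0.46×1 + 0.54×2) = 2.54
Node D: 1 + (0.61×2 + 0.39×2.54) = 3.2106
Node E: 1 + 3.2106 = 4.2106
Node F: 1 + (0.25×4.2106 + 0.57×2.54 + 0.18×2) = 3.86045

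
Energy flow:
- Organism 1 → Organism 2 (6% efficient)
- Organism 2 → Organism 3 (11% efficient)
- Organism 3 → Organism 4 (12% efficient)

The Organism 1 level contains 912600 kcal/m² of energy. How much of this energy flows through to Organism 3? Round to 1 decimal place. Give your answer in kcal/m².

6023.2 kcal/m²

Organism 2: 912600 × 0.06 = 54756 kcal/m²
Organism 3: 54756 × 0.11 = 6023.16 kcal/m²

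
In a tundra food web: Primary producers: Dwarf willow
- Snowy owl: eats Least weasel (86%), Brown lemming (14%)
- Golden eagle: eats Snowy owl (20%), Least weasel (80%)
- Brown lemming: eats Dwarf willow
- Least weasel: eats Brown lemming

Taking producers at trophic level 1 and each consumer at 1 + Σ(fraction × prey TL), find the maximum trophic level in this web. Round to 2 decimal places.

Brown lemming: 1 + 1 = 2
Least weasel: 1 + 2 = 3
Snowy owl: 1 + (0.86×3 + 0.14×2) = 3.86
Golden eagle: 1 + (0.2×3.86 + 0.8×3) = 4.172

4.17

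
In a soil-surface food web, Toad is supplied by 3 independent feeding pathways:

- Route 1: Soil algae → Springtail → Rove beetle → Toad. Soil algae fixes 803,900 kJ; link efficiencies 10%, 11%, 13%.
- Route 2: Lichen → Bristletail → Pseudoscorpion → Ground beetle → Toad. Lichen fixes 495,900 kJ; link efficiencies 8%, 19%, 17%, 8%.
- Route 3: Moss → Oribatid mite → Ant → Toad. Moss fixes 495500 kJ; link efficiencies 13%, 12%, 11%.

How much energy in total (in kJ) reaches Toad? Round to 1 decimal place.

Route 1: 803900 × 0.1 × 0.11 × 0.13 = 1149.577 kJ
Route 2: 495900 × 0.08 × 0.19 × 0.17 × 0.08 = 102.512448 kJ
Route 3: 495500 × 0.13 × 0.12 × 0.11 = 850.278 kJ
Total at Toad: 1149.577 + 102.512448 + 850.278 = 2102.367448 kJ

2102.4 kJ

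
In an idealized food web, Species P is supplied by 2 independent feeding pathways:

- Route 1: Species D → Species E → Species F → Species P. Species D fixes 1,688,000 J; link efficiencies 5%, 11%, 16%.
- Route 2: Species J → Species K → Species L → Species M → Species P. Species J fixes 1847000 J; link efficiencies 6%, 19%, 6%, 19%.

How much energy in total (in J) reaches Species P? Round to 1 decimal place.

Route 1: 1688000 × 0.05 × 0.11 × 0.16 = 1485.44 J
Route 2: 1847000 × 0.06 × 0.19 × 0.06 × 0.19 = 240.03612 J
Total at Species P: 1485.44 + 240.03612 = 1725.47612 J

1725.5 J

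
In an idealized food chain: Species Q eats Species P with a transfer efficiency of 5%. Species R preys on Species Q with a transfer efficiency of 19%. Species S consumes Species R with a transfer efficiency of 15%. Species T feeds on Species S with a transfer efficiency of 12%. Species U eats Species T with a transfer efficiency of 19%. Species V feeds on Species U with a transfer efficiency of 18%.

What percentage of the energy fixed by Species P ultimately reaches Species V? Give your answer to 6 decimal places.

0.000585%

Product of link efficiencies: 0.05 × 0.19 × 0.15 × 0.12 × 0.19 × 0.18 = 0.0000058482
As a percentage: 0.0000058482 × 100 = 0.000585%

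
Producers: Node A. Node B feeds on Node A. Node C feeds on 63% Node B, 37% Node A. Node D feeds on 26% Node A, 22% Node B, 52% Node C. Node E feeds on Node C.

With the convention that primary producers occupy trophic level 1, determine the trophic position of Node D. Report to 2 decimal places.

3.07

Node B: 1 + 1 = 2
Node C: 1 + (0.63×2 + 0.37×1) = 2.63
Node D: 1 + (0.26×1 + 0.22×2 + 0.52×2.63) = 3.0676
Node E: 1 + 2.63 = 3.63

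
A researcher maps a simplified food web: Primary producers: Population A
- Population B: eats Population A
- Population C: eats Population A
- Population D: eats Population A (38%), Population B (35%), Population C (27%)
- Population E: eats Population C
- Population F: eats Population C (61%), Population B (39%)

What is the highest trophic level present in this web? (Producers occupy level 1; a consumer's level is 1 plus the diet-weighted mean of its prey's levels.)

3

Population B: 1 + 1 = 2
Population C: 1 + 1 = 2
Population D: 1 + (0.38×1 + 0.35×2 + 0.27×2) = 2.62
Population E: 1 + 2 = 3
Population F: 1 + (0.61×2 + 0.39×2) = 3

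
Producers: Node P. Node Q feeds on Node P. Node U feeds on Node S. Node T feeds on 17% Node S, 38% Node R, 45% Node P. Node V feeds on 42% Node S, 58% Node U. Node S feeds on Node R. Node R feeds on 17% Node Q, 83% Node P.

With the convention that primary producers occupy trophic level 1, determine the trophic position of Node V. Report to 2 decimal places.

Node Q: 1 + 1 = 2
Node R: 1 + (0.17×2 + 0.83×1) = 2.17
Node S: 1 + 2.17 = 3.17
Node T: 1 + (0.17×3.17 + 0.38×2.17 + 0.45×1) = 2.8135
Node U: 1 + 3.17 = 4.17
Node V: 1 + (0.42×3.17 + 0.58×4.17) = 4.75

4.75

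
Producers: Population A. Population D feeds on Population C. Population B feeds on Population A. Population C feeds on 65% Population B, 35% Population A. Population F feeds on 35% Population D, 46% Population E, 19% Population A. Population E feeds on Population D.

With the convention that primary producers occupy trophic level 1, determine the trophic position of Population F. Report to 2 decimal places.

Population B: 1 + 1 = 2
Population C: 1 + (0.65×2 + 0.35×1) = 2.65
Population D: 1 + 2.65 = 3.65
Population E: 1 + 3.65 = 4.65
Population F: 1 + (0.35×3.65 + 0.46×4.65 + 0.19×1) = 4.6065

4.61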